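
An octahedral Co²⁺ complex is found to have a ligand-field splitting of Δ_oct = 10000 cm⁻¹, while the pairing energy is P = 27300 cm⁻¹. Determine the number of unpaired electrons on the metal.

3

Co²⁺: group 9, so d-count = 9 − 2 = 7.
Here Δ_oct < P (10000 < 27300), so the high-spin state is favoured.
Configuration: t₂g⁵ eg².
Unpaired electrons: 3.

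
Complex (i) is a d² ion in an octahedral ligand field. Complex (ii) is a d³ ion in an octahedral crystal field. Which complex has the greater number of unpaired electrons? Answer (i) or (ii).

(ii)

(i): t₂g² eg⁰ → 2 unpaired.
(ii): t2g^3 e_g^0 → 3 unpaired.
So (ii) has more unpaired electrons.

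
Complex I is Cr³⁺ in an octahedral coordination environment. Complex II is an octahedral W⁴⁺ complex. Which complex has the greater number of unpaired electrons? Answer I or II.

I

I: Cr sits in group 6; removing 3 electrons leaves Cr³⁺ with 6 − 3 = 3 d electrons; For octahedral d³ the high- and low-spin configurations coincide; t2g^3 e_g^0 → 3 unpaired.
II: Group 6 minus oxidation state +4 gives a d² configuration for W⁴⁺; t2g^2 e_g^0 → 2 unpaired.
So I has more unpaired electrons.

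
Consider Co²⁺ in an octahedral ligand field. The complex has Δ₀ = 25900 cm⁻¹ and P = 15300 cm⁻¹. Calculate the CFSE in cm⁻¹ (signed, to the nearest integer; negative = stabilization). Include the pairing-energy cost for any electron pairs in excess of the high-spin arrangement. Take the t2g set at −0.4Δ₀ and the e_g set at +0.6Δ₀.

Co sits in group 9; removing 2 electrons leaves Co²⁺ with 9 − 2 = 7 d electrons.
With Δ₀ > P the complex is low-spin.
That gives t2g^6 e_g^1.
Orbital CFSE = -1.8Δ₀ = -1.8 × 25900 = -46620 cm⁻¹.
Excess pairs vs high-spin: 3 − 2 = 1; pairing cost = +15300 cm⁻¹.
Net CFSE = -46620 + 15300 = -31320 cm⁻¹.

-31320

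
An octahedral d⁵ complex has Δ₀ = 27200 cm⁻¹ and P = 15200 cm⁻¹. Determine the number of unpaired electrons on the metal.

Δ₀ > P, so pairing is preferred: the ground state is low-spin.
Configuration: t₂g⁵ eg⁰.
Unpaired electrons: 1.

1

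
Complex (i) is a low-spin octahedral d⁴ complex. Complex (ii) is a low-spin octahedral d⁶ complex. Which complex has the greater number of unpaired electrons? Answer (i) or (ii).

(i): t2g^4 e_g^0 → 2 unpaired.
(ii): t2g^6 e_g^0 → 0 unpaired.
So (i) has more unpaired electrons.

(i)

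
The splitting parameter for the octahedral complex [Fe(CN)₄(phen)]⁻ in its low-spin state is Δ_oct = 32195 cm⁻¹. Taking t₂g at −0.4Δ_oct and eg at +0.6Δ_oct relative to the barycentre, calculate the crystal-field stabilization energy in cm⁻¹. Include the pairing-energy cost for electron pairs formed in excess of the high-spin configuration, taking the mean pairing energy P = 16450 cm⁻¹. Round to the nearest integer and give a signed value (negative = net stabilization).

-31490

Ligand charges: 4×(-1) from CN⁻ and 1×(+0) from phen sum to -4; with overall charge -1, Fe is +3.
Fe is in group 8, so Fe³⁺ is d⁵ (8 − 3 = 5).
Electron filling gives t₂g⁵ eg⁰.
Orbital CFSE = 5(-0.4) + 0(0.6) = -2.0Δ_oct = -2.0 × 32195 = -64390 cm⁻¹.
High-spin d⁵ would be t₂g³ eg² with 0 pairs; low-spin has 2, so 2 excess pairs cost +2P = +32900 cm⁻¹.
Net CFSE = -64390 + 32900 = -31490 cm⁻¹.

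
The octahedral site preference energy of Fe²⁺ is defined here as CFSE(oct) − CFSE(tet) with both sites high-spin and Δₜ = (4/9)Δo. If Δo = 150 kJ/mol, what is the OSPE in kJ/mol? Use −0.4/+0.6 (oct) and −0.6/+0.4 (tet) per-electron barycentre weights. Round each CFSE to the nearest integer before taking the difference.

-20

Fe sits in group 8; removing 2 electrons leaves Fe²⁺ with 8 − 2 = 6 d electrons.
Octahedral high-spin t₂g⁴ eg²: CFSE = -0.4 × 150 = -60 kJ/mol.
In a tetrahedral site the filling is e³ t₂³: CFSE(tet) = -0.6Δₜ = -0.6 × (4/9)(150) = -40 kJ/mol.
Subtracting, OSPE = -60 − (-40) = -20 kJ/mol.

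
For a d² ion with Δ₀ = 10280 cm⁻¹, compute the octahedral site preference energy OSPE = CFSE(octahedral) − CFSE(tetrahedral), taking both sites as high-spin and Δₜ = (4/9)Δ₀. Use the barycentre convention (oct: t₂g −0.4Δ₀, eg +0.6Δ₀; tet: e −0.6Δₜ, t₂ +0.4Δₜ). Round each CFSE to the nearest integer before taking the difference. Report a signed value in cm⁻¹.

In an octahedral site d² (HS) is t2g^2 e_g^0, giving CFSE(oct) = -0.8Δ₀ = -8224 cm⁻¹.
Tetrahedral e^2 t2^0 gives -1.2Δₜ = -1.2 × (4/9) × 10280 = -5483 cm⁻¹.
OSPE = -8224 − (-5483) = -2741 cm⁻¹.

-2741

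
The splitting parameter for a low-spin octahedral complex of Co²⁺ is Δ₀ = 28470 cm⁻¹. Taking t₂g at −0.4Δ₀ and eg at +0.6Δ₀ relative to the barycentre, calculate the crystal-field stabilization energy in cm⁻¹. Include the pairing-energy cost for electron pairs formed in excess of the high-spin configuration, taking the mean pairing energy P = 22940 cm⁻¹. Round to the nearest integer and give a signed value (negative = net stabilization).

Co sits in group 9; removing 2 electrons leaves Co²⁺ with 9 − 2 = 7 d electrons.
Configuration: t₂g⁶ eg¹.
Orbital CFSE = 6(-0.4) + 1(0.6) = -1.8Δ₀ = -1.8 × 28470 = -51246 cm⁻¹.
High-spin d⁷ would be t₂g⁵ eg² with 2 pairs; low-spin has 3, so 1 excess pair costs +1P = +22940 cm⁻¹.
Overall CFSE = -51246 + 22940 = -28306 cm⁻¹.

-28306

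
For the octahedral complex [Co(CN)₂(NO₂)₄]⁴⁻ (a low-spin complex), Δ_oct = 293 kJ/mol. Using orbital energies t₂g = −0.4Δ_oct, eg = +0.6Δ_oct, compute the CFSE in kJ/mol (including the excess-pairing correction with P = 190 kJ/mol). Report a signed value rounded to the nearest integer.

Ligand charges: 2×(-1) from CN⁻ and 4×(-1) from NO₂⁻ sum to -6; with overall charge -4, Co is +2.
Group 9 minus oxidation state +2 gives a d⁷ configuration for Co²⁺.
Configuration: t₂g⁶ eg¹.
Orbital CFSE = 6(-0.4) + 1(0.6) = -1.8Δ_oct = -1.8 × 293 = -527 kJ/mol.
High-spin d⁷ would be t₂g⁵ eg² with 2 pairs; low-spin has 3, so 1 excess pair costs +1P = +190 kJ/mol.
Combining: -527 + 190 = -337 kJ/mol.

-337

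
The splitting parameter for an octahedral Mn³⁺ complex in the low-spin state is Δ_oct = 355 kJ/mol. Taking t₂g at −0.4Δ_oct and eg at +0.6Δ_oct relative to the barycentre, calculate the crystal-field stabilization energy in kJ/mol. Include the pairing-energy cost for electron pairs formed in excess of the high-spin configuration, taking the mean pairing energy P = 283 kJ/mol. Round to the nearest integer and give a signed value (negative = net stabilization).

-285

Mn sits in group 7; removing 3 electrons leaves Mn³⁺ with 7 − 3 = 4 d electrons.
Electron filling gives t₂g⁴ eg⁰.
CFSE(orbital) = 4×(-0.4Δ_oct) + 0×(0.6Δ_oct) = -1.6Δ_oct; with Δ_oct = 355 kJ/mol that is -568 kJ/mol.
High-spin d⁴ would be t₂g³ eg¹ with 0 pairs; low-spin has 1, so 1 excess pair costs +1P = +283 kJ/mol.
Overall CFSE = -568 + 283 = -285 kJ/mol.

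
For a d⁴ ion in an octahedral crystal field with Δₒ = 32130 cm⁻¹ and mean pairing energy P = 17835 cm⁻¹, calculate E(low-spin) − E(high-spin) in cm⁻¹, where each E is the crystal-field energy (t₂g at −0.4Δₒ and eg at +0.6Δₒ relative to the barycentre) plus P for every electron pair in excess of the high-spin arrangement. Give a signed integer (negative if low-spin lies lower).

High-spin: t₂g³ eg¹, CFSE = -0.6Δₒ = -19278 cm⁻¹.
Low-spin: t₂g⁴ eg⁰, orbital CFSE = -1.6Δₒ = -51408 cm⁻¹; plus 1 excess pair × P = +17835 cm⁻¹; total -33573 cm⁻¹.
Thus E(LS) − E(HS) = -14295 cm⁻¹.

-14295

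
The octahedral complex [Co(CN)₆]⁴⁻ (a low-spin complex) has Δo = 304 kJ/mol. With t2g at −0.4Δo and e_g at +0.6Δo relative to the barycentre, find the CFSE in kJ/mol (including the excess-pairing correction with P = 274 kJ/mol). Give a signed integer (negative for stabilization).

Each CN⁻ contributes -1; 6 × (-1) = -6. With overall charge -4, Co is in the +2 oxidation state.
Group 9 minus oxidation state +2 gives a d⁷ configuration for Co²⁺.
The d⁷ electrons fill as t2g^6 e_g^1.
The orbital stabilization is -1.8Δo = -1.8 × 304 = -547 kJ/mol.
Relative to high-spin t2g^5 e_g^2 (2 paired), the low-spin configuration has 1 additional pair, contributing +1 × 274 = +274 kJ/mol.
Net CFSE = -547 + 274 = -273 kJ/mol.

-273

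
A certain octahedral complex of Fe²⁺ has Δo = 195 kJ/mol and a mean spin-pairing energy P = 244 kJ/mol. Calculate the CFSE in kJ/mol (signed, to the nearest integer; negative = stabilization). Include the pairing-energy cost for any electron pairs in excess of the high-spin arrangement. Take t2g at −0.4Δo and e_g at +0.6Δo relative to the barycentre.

Group 8 minus oxidation state +2 gives a d⁶ configuration for Fe²⁺.
With Δo < P the complex is high-spin.
Configuration: t2g^4 e_g^2.
Orbital CFSE = -0.4Δo = -0.4 × 195 = -78 kJ/mol.
High-spin has no excess pairs, so no pairing correction applies.

-78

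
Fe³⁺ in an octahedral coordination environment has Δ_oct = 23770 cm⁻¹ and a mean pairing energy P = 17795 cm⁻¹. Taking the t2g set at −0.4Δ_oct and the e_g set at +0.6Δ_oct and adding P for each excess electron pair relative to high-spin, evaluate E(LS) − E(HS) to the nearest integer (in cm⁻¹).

-11950

Group 8 minus oxidation state +3 gives a d⁵ configuration for Fe³⁺.
In the high-spin limit (t2g^3 e_g^2) the orbital term is 0.0Δ_oct = 0 cm⁻¹, with no excess pairing.
Low-spin t2g^5 e_g^0 gives -2.0Δ_oct = -47540 cm⁻¹, but forming 2 extra pairs costs 2P = 35590 cm⁻¹, so E(LS) = -47540 + 35590 = -11950 cm⁻¹.
The difference is -11950 − (0) = -11950 cm⁻¹, so low-spin lies lower.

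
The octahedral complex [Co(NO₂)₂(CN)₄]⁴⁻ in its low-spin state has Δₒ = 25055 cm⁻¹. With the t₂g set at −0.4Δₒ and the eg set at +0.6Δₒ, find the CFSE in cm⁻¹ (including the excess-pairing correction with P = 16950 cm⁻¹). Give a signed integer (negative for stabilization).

-28149

Ligand charges: 2×(-1) from NO₂⁻ and 4×(-1) from CN⁻ sum to -6; with overall charge -4, Co is +2.
Co sits in group 9; removing 2 electrons leaves Co²⁺ with 9 − 2 = 7 d electrons.
The d⁷ electrons fill as t₂g⁶ eg¹.
Orbital CFSE = 6(-0.4) + 1(0.6) = -1.8Δₒ = -1.8 × 25055 = -45099 cm⁻¹.
Relative to high-spin t₂g⁵ eg² (2 paired), the low-spin configuration has 1 additional pair, contributing +1 × 16950 = +16950 cm⁻¹.
Overall CFSE = -45099 + 16950 = -28149 cm⁻¹.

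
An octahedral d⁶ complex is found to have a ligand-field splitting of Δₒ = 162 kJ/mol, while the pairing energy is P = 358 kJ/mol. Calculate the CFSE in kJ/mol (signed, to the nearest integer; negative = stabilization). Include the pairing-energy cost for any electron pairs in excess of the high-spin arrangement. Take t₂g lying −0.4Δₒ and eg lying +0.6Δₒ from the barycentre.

-65

Δₒ < P, so pairing is avoided: the ground state is high-spin.
Filling d⁶ accordingly: t₂g⁴ eg².
Orbital CFSE = -0.4Δₒ = -0.4 × 162 = -65 kJ/mol.
High-spin has no excess pairs, so no pairing correction applies.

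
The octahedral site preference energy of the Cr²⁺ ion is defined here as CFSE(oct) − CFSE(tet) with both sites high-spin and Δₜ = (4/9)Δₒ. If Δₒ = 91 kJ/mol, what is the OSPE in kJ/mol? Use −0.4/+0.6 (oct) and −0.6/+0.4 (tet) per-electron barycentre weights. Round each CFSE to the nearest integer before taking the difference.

-39

Cr sits in group 6; removing 2 electrons leaves Cr²⁺ with 6 − 2 = 4 d electrons.
Octahedral high-spin t2g^3 e_g^1: CFSE = -0.6 × 91 = -55 kJ/mol.
Tetrahedral: e^2 t2^2, CFSE = 2(−0.6) + 2(+0.4) = -0.4Δₜ = -0.4 × (4/9) × 91 = -16 kJ/mol.
Subtracting, OSPE = -55 − (-16) = -39 kJ/mol.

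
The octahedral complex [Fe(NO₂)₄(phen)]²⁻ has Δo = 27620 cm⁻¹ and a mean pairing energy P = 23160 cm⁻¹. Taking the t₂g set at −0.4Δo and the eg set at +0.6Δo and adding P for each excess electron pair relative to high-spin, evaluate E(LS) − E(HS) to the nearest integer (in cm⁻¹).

Ligand charges: 4×(-1) from NO₂⁻ and 1×(+0) from phen sum to -4; with overall charge -2, Fe is +2.
Fe is in group 8, so Fe²⁺ is d⁶ (8 − 2 = 6).
High-spin: t₂g⁴ eg², CFSE = -0.4Δo = -11048 cm⁻¹.
Low-spin t₂g⁶ eg⁰ gives -2.4Δo = -66288 cm⁻¹, but forming 2 extra pairs costs 2P = 46320 cm⁻¹, so E(LS) = -66288 + 46320 = -19968 cm⁻¹.
Thus E(LS) − E(HS) = -8920 cm⁻¹.

-8920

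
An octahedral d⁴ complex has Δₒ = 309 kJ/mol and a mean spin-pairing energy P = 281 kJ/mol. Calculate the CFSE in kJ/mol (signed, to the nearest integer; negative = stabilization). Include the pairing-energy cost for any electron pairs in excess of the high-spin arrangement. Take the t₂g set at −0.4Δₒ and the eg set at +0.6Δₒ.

-213

With Δₒ > P the complex is low-spin.
Configuration: t₂g⁴ eg⁰.
Orbital CFSE = -1.6Δₒ = -1.6 × 309 = -494 kJ/mol.
Excess pairs vs high-spin: 1 − 0 = 1; pairing cost = +281 kJ/mol.
Net CFSE = -494 + 281 = -213 kJ/mol.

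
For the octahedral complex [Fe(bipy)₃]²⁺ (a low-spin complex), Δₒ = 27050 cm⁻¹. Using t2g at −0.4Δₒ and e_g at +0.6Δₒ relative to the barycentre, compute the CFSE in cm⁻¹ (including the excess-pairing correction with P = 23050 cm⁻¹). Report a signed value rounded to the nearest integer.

-18820

bipy is neutral, so the +2 overall charge sits on Fe: oxidation state +2.
Fe²⁺: group 8, so d-count = 8 − 2 = 6.
Electron filling gives t2g^6 e_g^0.
Orbital CFSE = 6(-0.4) + 0(0.6) = -2.4Δₒ = -2.4 × 27050 = -64920 cm⁻¹.
High-spin d⁶ would be t2g^4 e_g^2 with 1 pair; low-spin has 3, so 2 excess pairs cost +2P = +46100 cm⁻¹.
Net CFSE = -64920 + 46100 = -18820 cm⁻¹.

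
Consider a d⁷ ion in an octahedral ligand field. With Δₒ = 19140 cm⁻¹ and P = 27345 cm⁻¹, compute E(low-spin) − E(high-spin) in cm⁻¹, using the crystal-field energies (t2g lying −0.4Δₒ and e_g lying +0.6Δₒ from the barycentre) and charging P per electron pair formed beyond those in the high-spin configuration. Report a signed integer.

8205

In the high-spin limit (t2g^5 e_g^2) the orbital term is -0.8Δₒ = -15312 cm⁻¹, with no excess pairing.
Low-spin: t2g^6 e_g^1, orbital CFSE = -1.8Δₒ = -34452 cm⁻¹; plus 1 excess pair × P = +27345 cm⁻¹; total -7107 cm⁻¹.
E(LS) − E(HS) = -7107 − (-15312) = 8205 cm⁻¹.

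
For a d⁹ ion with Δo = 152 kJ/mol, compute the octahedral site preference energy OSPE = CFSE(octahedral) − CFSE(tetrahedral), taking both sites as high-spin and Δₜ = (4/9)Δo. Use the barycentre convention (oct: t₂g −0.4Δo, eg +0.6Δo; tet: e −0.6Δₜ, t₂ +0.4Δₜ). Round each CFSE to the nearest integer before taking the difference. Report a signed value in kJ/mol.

Octahedral high-spin t₂g⁶ eg³: CFSE = -0.6 × 152 = -91 kJ/mol.
Tetrahedral e⁴ t₂⁵ gives -0.4Δₜ = -0.4 × (4/9) × 152 = -27 kJ/mol.
OSPE = -91 − (-27) = -64 kJ/mol.

-64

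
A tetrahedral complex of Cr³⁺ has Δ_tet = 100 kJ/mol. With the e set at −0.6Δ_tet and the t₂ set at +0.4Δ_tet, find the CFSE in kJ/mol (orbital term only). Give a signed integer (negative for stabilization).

-80

Cr sits in group 6; removing 3 electrons leaves Cr³⁺ with 6 − 3 = 3 d electrons.
With tetrahedral geometry the complex is necessarily high-spin.
Electron filling gives e² t₂¹.
The orbital stabilization is -0.8Δ_tet = -0.8 × 100 = -80 kJ/mol.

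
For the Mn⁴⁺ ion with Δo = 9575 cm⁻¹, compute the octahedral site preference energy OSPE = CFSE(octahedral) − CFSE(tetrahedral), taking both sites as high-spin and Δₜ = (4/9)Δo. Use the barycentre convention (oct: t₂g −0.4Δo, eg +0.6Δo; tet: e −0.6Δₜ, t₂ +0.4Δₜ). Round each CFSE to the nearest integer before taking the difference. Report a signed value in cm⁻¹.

Group 7 minus oxidation state +4 gives a d³ configuration for Mn⁴⁺.
Octahedral high-spin t2g^3 e_g^0: CFSE = -1.2 × 9575 = -11490 cm⁻¹.
In a tetrahedral site the filling is e^2 t2^1: CFSE(tet) = -0.8Δₜ = -0.8 × (4/9)(9575) = -3404 cm⁻¹.
OSPE = -11490 − (-3404) = -8086 cm⁻¹.

-8086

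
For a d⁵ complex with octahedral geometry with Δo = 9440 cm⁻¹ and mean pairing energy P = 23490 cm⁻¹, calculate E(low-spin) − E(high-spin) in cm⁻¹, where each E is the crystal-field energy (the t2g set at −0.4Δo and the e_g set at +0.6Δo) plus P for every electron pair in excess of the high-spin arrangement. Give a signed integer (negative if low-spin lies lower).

28100

In the high-spin limit (t2g^3 e_g^2) the orbital term is 0.0Δo = 0 cm⁻¹, with no excess pairing.
Low-spin: t2g^5 e_g^0, orbital CFSE = -2.0Δo = -18880 cm⁻¹; plus 2 excess pairs × P = +46980 cm⁻¹; total 28100 cm⁻¹.
Thus E(LS) − E(HS) = 28100 cm⁻¹.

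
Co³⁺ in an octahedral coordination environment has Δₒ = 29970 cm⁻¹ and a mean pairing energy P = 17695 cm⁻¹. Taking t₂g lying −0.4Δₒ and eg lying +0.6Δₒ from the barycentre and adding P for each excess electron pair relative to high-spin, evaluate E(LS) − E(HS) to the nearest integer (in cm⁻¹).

-24550

Co sits in group 9; removing 3 electrons leaves Co³⁺ with 9 − 3 = 6 d electrons.
High-spin d⁶ fills as t₂g⁴ eg² with CFSE 4(−0.4) + 2(+0.6) = -0.4Δₒ = -11988 cm⁻¹.
Low-spin t₂g⁶ eg⁰ gives -2.4Δₒ = -71928 cm⁻¹, but forming 2 extra pairs costs 2P = 35390 cm⁻¹, so E(LS) = -71928 + 35390 = -36538 cm⁻¹.
Thus E(LS) − E(HS) = -24550 cm⁻¹.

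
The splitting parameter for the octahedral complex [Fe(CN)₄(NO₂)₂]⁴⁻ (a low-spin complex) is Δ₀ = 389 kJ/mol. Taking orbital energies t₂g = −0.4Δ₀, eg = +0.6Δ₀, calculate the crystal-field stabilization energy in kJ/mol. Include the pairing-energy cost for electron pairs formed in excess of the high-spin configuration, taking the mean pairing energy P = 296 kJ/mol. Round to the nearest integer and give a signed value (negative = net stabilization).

Ligand charges: 4×(-1) from CN⁻ and 2×(-1) from NO₂⁻ sum to -6; with overall charge -4, Fe is +2.
Fe sits in group 8; removing 2 electrons leaves Fe²⁺ with 8 − 2 = 6 d electrons.
Configuration: t₂g⁶ eg⁰.
Orbital CFSE = 6(-0.4) + 0(0.6) = -2.4Δ₀ = -2.4 × 389 = -934 kJ/mol.
Relative to high-spin t₂g⁴ eg² (1 paired), the low-spin configuration has 2 additional pairs, contributing +2 × 296 = +592 kJ/mol.
Overall CFSE = -934 + 592 = -342 kJ/mol.

-342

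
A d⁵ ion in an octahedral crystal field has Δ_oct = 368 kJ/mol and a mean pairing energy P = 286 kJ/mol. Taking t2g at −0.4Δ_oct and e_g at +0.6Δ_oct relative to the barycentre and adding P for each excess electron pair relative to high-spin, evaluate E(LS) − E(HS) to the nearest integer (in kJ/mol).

In the high-spin limit (t2g^3 e_g^2) the orbital term is 0.0Δ_oct = 0 kJ/mol, with no excess pairing.
Low-spin: t2g^5 e_g^0, orbital CFSE = -2.0Δ_oct = -736 kJ/mol; plus 2 excess pairs × P = +572 kJ/mol; total -164 kJ/mol.
The difference is -164 − (0) = -164 kJ/mol, so low-spin lies lower.

-164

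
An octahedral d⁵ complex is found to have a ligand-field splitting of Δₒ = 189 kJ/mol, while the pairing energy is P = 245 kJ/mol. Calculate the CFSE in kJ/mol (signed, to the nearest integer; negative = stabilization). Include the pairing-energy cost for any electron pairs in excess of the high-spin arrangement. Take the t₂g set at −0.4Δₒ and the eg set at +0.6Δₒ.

Here Δₒ < P (189 < 245), so the high-spin state is favoured.
Configuration: t₂g³ eg².
Orbital CFSE = 0.0Δₒ = 0.0 × 189 = 0 kJ/mol.
High-spin has no excess pairs, so no pairing correction applies.

0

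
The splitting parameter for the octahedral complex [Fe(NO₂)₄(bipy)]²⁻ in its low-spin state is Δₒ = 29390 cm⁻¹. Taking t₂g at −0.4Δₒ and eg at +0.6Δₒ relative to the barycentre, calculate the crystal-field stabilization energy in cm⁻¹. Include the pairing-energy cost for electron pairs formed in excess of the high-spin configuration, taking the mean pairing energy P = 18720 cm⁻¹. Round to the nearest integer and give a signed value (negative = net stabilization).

-33096

Ligand charges: 4×(-1) from NO₂⁻ and 1×(+0) from bipy sum to -4; with overall charge -2, Fe is +2.
Fe is in group 8, so Fe²⁺ is d⁶ (8 − 2 = 6).
Configuration: t₂g⁶ eg⁰.
Orbital CFSE = 6(-0.4) + 0(0.6) = -2.4Δₒ = -2.4 × 29390 = -70536 cm⁻¹.
Relative to high-spin t₂g⁴ eg² (1 paired), the low-spin configuration has 2 additional pairs, contributing +2 × 18720 = +37440 cm⁻¹.
Net CFSE = -70536 + 37440 = -33096 cm⁻¹.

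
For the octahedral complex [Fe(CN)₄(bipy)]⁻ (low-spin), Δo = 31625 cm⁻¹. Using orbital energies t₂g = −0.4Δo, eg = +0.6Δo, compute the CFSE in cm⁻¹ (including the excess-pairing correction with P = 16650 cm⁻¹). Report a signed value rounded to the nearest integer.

Ligand charges: 4×(-1) from CN⁻ and 1×(+0) from bipy sum to -4; with overall charge -1, Fe is +3.
Group 8 minus oxidation state +3 gives a d⁵ configuration for Fe³⁺.
Electron filling gives t₂g⁵ eg⁰.
Orbital CFSE = 5(-0.4) + 0(0.6) = -2.0Δo = -2.0 × 31625 = -63250 cm⁻¹.
Relative to high-spin t₂g³ eg² (0 paired), the low-spin configuration has 2 additional pairs, contributing +2 × 16650 = +33300 cm⁻¹.
Net CFSE = -63250 + 33300 = -29950 cm⁻¹.

-29950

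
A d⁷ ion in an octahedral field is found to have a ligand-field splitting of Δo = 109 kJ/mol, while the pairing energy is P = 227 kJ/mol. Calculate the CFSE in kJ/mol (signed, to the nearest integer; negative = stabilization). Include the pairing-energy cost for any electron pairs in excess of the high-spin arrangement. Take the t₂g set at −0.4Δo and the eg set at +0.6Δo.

-87

Δo < P, so pairing is avoided: the ground state is high-spin.
Filling d⁷ accordingly: t₂g⁵ eg².
Orbital CFSE = -0.8Δo = -0.8 × 109 = -87 kJ/mol.
High-spin has no excess pairs, so no pairing correction applies.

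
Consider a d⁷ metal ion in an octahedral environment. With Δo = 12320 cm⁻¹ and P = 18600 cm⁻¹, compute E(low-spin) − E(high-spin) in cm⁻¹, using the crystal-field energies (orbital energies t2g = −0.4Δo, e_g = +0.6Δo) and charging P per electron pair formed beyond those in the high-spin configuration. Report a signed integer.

6280

High-spin: t2g^5 e_g^2, CFSE = -0.8Δo = -9856 cm⁻¹.
Low-spin t2g^6 e_g^1 gives -1.8Δo = -22176 cm⁻¹, but forming 1 extra pair costs 1P = 18600 cm⁻¹, so E(LS) = -22176 + 18600 = -3576 cm⁻¹.
The difference is -3576 − (-9856) = 6280 cm⁻¹, so high-spin lies lower.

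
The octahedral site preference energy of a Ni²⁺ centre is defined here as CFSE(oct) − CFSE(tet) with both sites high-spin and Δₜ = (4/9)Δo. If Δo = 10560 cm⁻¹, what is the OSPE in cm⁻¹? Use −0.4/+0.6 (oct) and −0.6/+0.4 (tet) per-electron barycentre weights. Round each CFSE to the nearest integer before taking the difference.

Ni is in group 10, so Ni²⁺ is d⁸ (10 − 2 = 8).
Octahedral (high-spin): t2g^6 e_g^2, CFSE = 6(−0.4) + 2(+0.6) = -1.2Δo = -1.2 × 10560 = -12672 cm⁻¹.
In a tetrahedral site the filling is e^4 t2^4: CFSE(tet) = -0.8Δₜ = -0.8 × (4/9)(10560) = -3755 cm⁻¹.
Subtracting, OSPE = -12672 − (-3755) = -8917 cm⁻¹.

-8917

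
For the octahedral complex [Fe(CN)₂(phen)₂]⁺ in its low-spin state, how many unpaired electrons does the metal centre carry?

Ligand charges: 2×(-1) from CN⁻ and 2×(+0) from phen sum to -2; with overall charge +1, Fe is +3.
Fe³⁺: group 8, so d-count = 8 − 3 = 5.
Configuration: t₂g⁵ eg⁰, giving 1 unpaired electron.

1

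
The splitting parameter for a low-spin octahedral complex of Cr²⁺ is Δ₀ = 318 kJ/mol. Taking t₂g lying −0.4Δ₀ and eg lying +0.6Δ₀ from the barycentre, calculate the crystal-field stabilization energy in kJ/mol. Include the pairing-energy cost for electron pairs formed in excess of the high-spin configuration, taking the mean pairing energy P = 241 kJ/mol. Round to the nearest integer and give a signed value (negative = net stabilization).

Cr is in group 6, so Cr²⁺ is d⁴ (6 − 2 = 4).
Configuration: t₂g⁴ eg⁰.
The orbital stabilization is -1.6Δ₀ = -1.6 × 318 = -509 kJ/mol.
Pairing penalty: 1 pair vs 0 in the high-spin reference → 1 extra × P = 241 kJ/mol.
Overall CFSE = -509 + 241 = -268 kJ/mol.

-268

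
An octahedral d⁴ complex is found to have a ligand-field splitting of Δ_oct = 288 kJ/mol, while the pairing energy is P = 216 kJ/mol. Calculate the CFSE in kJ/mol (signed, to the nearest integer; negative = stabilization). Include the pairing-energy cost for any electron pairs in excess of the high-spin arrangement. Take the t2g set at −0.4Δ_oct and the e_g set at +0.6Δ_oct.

-245

Here Δ_oct > P (288 > 216), so the low-spin state is favoured.
Filling d⁴ accordingly: t2g^4 e_g^0.
Orbital CFSE = -1.6Δ_oct = -1.6 × 288 = -461 kJ/mol.
Excess pairs vs high-spin: 1 − 0 = 1; pairing cost = +216 kJ/mol.
Net CFSE = -461 + 216 = -245 kJ/mol.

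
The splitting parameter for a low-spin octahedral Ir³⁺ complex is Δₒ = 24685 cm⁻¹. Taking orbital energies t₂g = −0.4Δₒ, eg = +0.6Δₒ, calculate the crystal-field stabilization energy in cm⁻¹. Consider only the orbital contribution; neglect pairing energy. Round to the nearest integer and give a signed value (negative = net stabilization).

Ir sits in group 9; removing 3 electrons leaves Ir³⁺ with 9 − 3 = 6 d electrons.
Configuration: t₂g⁶ eg⁰.
The orbital stabilization is -2.4Δₒ = -2.4 × 24685 = -59244 cm⁻¹.

-59244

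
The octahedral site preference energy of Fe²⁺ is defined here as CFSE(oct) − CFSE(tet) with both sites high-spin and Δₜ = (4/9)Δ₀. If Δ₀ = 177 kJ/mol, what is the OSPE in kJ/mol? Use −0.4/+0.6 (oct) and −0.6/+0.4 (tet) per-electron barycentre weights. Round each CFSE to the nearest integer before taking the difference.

-24

Group 8 minus oxidation state +2 gives a d⁶ configuration for Fe²⁺.
In an octahedral site d⁶ (HS) is t₂g⁴ eg², giving CFSE(oct) = -0.4Δ₀ = -71 kJ/mol.
Tetrahedral: e³ t₂³, CFSE = 3(−0.6) + 3(+0.4) = -0.6Δₜ = -0.6 × (4/9) × 177 = -47 kJ/mol.
OSPE = -71 − (-47) = -24 kJ/mol.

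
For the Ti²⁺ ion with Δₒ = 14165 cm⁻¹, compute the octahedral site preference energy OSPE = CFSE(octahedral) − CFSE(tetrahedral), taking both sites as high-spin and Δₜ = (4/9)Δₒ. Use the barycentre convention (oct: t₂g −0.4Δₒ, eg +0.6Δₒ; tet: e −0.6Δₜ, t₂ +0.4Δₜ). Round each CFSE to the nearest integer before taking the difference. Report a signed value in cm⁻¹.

Ti sits in group 4; removing 2 electrons leaves Ti²⁺ with 4 − 2 = 2 d electrons.
Octahedral high-spin t2g^2 e_g^0: CFSE = -0.8 × 14165 = -11332 cm⁻¹.
Tetrahedral e^2 t2^0 gives -1.2Δₜ = -1.2 × (4/9) × 14165 = -7555 cm⁻¹.
Subtracting, OSPE = -11332 − (-7555) = -3777 cm⁻¹.

-3777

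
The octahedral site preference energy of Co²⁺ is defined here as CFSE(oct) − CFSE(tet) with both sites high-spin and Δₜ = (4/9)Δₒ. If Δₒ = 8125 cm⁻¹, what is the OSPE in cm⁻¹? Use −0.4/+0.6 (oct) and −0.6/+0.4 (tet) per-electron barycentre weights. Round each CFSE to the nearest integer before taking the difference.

Group 9 minus oxidation state +2 gives a d⁷ configuration for Co²⁺.
In an octahedral site d⁷ (HS) is t₂g⁵ eg², giving CFSE(oct) = -0.8Δₒ = -6500 cm⁻¹.
Tetrahedral e⁴ t₂³ gives -1.2Δₜ = -1.2 × (4/9) × 8125 = -4333 cm⁻¹.
Subtracting, OSPE = -6500 − (-4333) = -2167 cm⁻¹.

-2167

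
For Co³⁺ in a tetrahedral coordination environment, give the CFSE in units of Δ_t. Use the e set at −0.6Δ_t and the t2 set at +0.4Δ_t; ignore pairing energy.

-0.6 Δ_t

Co³⁺: group 9, so d-count = 9 − 3 = 6.
Tetrahedral splitting is small, so the complex is high-spin.
Configuration: e^3 t2^3.
CFSE = 3(-0.6Δ_t) + 3(0.4Δ_t) = -1.8Δ_t + 1.2Δ_t = -0.6Δ_t.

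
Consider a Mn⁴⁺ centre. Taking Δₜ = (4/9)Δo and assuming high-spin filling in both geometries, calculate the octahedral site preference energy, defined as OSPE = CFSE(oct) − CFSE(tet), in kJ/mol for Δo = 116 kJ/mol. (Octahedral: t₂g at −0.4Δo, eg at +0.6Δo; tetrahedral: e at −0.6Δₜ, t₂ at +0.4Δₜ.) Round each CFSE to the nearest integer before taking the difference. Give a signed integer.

Group 7 minus oxidation state +4 gives a d³ configuration for Mn⁴⁺.
Octahedral high-spin t₂g³ eg⁰: CFSE = -1.2 × 116 = -139 kJ/mol.
Tetrahedral: e² t₂¹, CFSE = 2(−0.6) + 1(+0.4) = -0.8Δₜ = -0.8 × (4/9) × 116 = -41 kJ/mol.
Subtracting, OSPE = -139 − (-41) = -98 kJ/mol.

-98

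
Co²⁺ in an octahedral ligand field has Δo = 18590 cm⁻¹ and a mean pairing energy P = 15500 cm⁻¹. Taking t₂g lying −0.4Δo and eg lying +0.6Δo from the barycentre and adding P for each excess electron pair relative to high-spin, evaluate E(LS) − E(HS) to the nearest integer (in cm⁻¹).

-3090

Co²⁺: group 9, so d-count = 9 − 2 = 7.
High-spin d⁷ fills as t₂g⁵ eg² with CFSE 5(−0.4) + 2(+0.6) = -0.8Δo = -14872 cm⁻¹.
For low-spin the configuration is t₂g⁶ eg¹: orbital energy -1.8 × 18590 = -33462 cm⁻¹, and 1 additional pair relative to high-spin adds 15500 cm⁻¹, giving -17962 cm⁻¹.
The difference is -17962 − (-14872) = -3090 cm⁻¹, so low-spin lies lower.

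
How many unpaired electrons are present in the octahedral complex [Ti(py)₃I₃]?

1

Ligand charges: 3×(+0) from py and 3×(-1) from I⁻ sum to -3; with overall charge +0, Ti is +3.
Group 4 minus oxidation state +3 gives a d¹ configuration for Ti³⁺.
Configuration: t2g^1 e_g^0, giving 1 unpaired electron.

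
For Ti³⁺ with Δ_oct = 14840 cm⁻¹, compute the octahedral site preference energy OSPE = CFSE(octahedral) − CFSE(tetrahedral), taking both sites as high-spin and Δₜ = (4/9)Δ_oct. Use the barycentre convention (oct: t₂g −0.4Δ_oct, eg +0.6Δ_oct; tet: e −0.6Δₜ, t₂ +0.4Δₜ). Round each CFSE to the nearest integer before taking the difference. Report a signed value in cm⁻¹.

Ti is in group 4, so Ti³⁺ is d¹ (4 − 3 = 1).
In an octahedral site d¹ (HS) is t₂g¹ eg⁰, giving CFSE(oct) = -0.4Δ_oct = -5936 cm⁻¹.
Tetrahedral: e¹ t₂⁰, CFSE = 1(−0.6) + 0(+0.4) = -0.6Δₜ = -0.6 × (4/9) × 14840 = -3957 cm⁻¹.
OSPE = CFSE(oct) − CFSE(tet) = -5936 − (-3957) = -1979 cm⁻¹.

-1979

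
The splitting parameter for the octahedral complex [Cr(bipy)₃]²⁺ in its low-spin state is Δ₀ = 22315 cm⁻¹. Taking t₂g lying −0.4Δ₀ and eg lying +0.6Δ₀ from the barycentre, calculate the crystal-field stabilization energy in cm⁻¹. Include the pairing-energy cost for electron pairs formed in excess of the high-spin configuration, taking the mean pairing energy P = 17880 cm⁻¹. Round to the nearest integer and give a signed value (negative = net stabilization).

-17824

bipy is neutral, so the +2 overall charge sits on Cr: oxidation state +2.
Group 6 minus oxidation state +2 gives a d⁴ configuration for Cr²⁺.
Configuration: t₂g⁴ eg⁰.
Orbital CFSE = 4(-0.4) + 0(0.6) = -1.6Δ₀ = -1.6 × 22315 = -35704 cm⁻¹.
Pairing penalty: 1 pair vs 0 in the high-spin reference → 1 extra × P = 17880 cm⁻¹.
Combining: -35704 + 17880 = -17824 cm⁻¹.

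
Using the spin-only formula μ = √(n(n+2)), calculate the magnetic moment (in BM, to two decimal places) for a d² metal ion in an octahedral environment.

For octahedral d² the high- and low-spin configurations coincide.
Configuration: t₂g² eg⁰ → 2 unpaired electrons.
μ(spin-only) = √[2(2+2)] = √8 ≈ 2.83 BM.

2.83 BM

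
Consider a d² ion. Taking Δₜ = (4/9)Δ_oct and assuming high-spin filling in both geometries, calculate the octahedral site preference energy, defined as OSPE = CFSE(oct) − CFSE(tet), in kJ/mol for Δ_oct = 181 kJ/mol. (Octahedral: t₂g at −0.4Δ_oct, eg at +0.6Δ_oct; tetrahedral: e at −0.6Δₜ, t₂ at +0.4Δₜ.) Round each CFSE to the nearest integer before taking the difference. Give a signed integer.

In an octahedral site d² (HS) is t₂g² eg⁰, giving CFSE(oct) = -0.8Δ_oct = -145 kJ/mol.
Tetrahedral: e² t₂⁰, CFSE = 2(−0.6) + 0(+0.4) = -1.2Δₜ = -1.2 × (4/9) × 181 = -97 kJ/mol.
Subtracting, OSPE = -145 − (-97) = -48 kJ/mol.

-48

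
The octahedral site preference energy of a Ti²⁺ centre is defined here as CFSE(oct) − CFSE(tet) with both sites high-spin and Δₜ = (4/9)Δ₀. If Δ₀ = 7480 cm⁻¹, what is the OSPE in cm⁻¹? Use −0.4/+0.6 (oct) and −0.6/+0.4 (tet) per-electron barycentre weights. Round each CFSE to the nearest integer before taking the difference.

Ti is in group 4, so Ti²⁺ is d² (4 − 2 = 2).
Octahedral (high-spin): t₂g² eg⁰, CFSE = 2(−0.4) + 0(+0.6) = -0.8Δ₀ = -0.8 × 7480 = -5984 cm⁻¹.
In a tetrahedral site the filling is e² t₂⁰: CFSE(tet) = -1.2Δₜ = -1.2 × (4/9)(7480) = -3989 cm⁻¹.
OSPE = -5984 − (-3989) = -1995 cm⁻¹.

-1995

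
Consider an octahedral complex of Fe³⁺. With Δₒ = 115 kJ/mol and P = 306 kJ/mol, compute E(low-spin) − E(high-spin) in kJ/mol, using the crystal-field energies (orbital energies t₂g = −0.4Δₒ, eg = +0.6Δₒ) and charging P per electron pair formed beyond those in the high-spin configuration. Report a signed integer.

Fe sits in group 8; removing 3 electrons leaves Fe³⁺ with 8 − 3 = 5 d electrons.
In the high-spin limit (t₂g³ eg²) the orbital term is 0.0Δₒ = 0 kJ/mol, with no excess pairing.
Low-spin: t₂g⁵ eg⁰, orbital CFSE = -2.0Δₒ = -230 kJ/mol; plus 2 excess pairs × P = +612 kJ/mol; total 382 kJ/mol.
Thus E(LS) − E(HS) = 382 kJ/mol.

382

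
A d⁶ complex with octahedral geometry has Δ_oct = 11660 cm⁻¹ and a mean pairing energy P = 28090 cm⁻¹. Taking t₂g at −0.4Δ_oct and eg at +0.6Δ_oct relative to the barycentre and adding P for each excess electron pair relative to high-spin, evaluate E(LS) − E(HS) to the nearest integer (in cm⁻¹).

32860

High-spin: t₂g⁴ eg², CFSE = -0.4Δ_oct = -4664 cm⁻¹.
For low-spin the configuration is t₂g⁶ eg⁰: orbital energy -2.4 × 11660 = -27984 cm⁻¹, and 2 additional pairs relative to high-spin add 56180 cm⁻¹, giving 28196 cm⁻¹.
E(LS) − E(HS) = 28196 − (-4664) = 32860 cm⁻¹.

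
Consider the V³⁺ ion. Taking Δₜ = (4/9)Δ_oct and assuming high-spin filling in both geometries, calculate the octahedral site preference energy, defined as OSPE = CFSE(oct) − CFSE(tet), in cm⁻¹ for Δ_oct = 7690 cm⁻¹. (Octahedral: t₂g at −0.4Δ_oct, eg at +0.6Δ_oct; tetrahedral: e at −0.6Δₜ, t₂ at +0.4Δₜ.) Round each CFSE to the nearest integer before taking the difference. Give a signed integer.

-2051

V sits in group 5; removing 3 electrons leaves V³⁺ with 5 − 3 = 2 d electrons.
Octahedral high-spin t2g^2 e_g^0: CFSE = -0.8 × 7690 = -6152 cm⁻¹.
Tetrahedral: e^2 t2^0, CFSE = 2(−0.6) + 0(+0.4) = -1.2Δₜ = -1.2 × (4/9) × 7690 = -4101 cm⁻¹.
OSPE = CFSE(oct) − CFSE(tet) = -6152 − (-4101) = -2051 cm⁻¹.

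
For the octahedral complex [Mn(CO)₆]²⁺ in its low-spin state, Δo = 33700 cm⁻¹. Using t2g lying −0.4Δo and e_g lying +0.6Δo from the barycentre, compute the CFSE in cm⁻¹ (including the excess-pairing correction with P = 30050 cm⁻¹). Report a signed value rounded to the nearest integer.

CO is neutral, so the +2 overall charge sits on Mn: oxidation state +2.
Mn²⁺: group 7, so d-count = 7 − 2 = 5.
Electron filling gives t2g^5 e_g^0.
The orbital stabilization is -2.0Δo = -2.0 × 33700 = -67400 cm⁻¹.
Relative to high-spin t2g^3 e_g^2 (0 paired), the low-spin configuration has 2 additional pairs, contributing +2 × 30050 = +60100 cm⁻¹.
Net CFSE = -67400 + 60100 = -7300 cm⁻¹.

-7300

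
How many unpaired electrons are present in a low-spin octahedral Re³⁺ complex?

2

Re sits in group 7; removing 3 electrons leaves Re³⁺ with 7 − 3 = 4 d electrons.
Configuration: t2g^4 e_g^0, giving 2 unpaired electrons.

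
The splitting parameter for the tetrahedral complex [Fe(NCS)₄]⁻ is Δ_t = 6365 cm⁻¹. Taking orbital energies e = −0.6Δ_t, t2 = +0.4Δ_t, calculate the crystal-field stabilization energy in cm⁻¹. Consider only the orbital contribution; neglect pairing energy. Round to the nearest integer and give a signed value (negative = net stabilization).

Each NCS⁻ contributes -1; 4 × (-1) = -4. With overall charge -1, Fe is in the +3 oxidation state.
Fe is in group 8, so Fe³⁺ is d⁵ (8 − 3 = 5).
Tetrahedral splitting is small, so the complex is high-spin.
Electron filling gives e^2 t2^3.
Orbital CFSE = 2(-0.6) + 3(0.4) = 0.0Δ_t = 0.0 × 6365 = 0 cm⁻¹.

0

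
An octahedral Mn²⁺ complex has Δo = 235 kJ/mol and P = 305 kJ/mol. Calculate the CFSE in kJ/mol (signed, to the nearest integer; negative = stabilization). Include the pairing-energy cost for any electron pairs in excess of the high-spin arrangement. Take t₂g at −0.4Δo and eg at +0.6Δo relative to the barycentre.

0

Mn²⁺: group 7, so d-count = 7 − 2 = 5.
With Δo < P the complex is high-spin.
Configuration: t₂g³ eg².
Orbital CFSE = 0.0Δo = 0.0 × 235 = 0 kJ/mol.
High-spin has no excess pairs, so no pairing correction applies.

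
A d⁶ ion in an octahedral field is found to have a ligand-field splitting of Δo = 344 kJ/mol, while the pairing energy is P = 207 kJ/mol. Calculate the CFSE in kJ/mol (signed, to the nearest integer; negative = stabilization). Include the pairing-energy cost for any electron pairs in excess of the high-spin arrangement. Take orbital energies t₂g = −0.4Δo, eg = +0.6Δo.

-412

With Δo > P the complex is low-spin.
Configuration: t₂g⁶ eg⁰.
Orbital CFSE = -2.4Δo = -2.4 × 344 = -826 kJ/mol.
Excess pairs vs high-spin: 3 − 1 = 2; pairing cost = +414 kJ/mol.
Net CFSE = -826 + 414 = -412 kJ/mol.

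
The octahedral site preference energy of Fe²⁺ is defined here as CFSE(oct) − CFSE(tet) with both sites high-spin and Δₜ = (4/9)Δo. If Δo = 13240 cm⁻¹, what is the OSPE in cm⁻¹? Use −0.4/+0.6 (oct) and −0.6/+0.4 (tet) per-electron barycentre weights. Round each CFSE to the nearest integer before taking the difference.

-1765

Fe²⁺: group 8, so d-count = 8 − 2 = 6.
Octahedral (high-spin): t₂g⁴ eg², CFSE = 4(−0.4) + 2(+0.6) = -0.4Δo = -0.4 × 13240 = -5296 cm⁻¹.
Tetrahedral e³ t₂³ gives -0.6Δₜ = -0.6 × (4/9) × 13240 = -3531 cm⁻¹.
Subtracting, OSPE = -5296 − (-3531) = -1765 cm⁻¹.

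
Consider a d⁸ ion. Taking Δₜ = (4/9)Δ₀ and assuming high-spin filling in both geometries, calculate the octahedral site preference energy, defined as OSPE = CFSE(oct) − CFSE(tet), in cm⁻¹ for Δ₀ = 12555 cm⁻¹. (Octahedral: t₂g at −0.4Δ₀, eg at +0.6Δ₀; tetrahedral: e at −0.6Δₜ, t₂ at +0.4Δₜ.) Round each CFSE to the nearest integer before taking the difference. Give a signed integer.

Octahedral (high-spin): t₂g⁶ eg², CFSE = 6(−0.4) + 2(+0.6) = -1.2Δ₀ = -1.2 × 12555 = -15066 cm⁻¹.
Tetrahedral e⁴ t₂⁴ gives -0.8Δₜ = -0.8 × (4/9) × 12555 = -4464 cm⁻¹.
Subtracting, OSPE = -15066 − (-4464) = -10602 cm⁻¹.

-10602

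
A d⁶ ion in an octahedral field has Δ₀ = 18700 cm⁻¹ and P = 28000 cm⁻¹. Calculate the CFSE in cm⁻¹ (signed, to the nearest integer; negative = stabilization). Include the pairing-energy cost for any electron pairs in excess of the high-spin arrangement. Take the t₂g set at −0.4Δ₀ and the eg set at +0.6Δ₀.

-7480

Here Δ₀ < P (18700 < 28000), so the high-spin state is favoured.
Filling d⁶ accordingly: t₂g⁴ eg².
Orbital CFSE = -0.4Δ₀ = -0.4 × 18700 = -7480 cm⁻¹.
High-spin has no excess pairs, so no pairing correction applies.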